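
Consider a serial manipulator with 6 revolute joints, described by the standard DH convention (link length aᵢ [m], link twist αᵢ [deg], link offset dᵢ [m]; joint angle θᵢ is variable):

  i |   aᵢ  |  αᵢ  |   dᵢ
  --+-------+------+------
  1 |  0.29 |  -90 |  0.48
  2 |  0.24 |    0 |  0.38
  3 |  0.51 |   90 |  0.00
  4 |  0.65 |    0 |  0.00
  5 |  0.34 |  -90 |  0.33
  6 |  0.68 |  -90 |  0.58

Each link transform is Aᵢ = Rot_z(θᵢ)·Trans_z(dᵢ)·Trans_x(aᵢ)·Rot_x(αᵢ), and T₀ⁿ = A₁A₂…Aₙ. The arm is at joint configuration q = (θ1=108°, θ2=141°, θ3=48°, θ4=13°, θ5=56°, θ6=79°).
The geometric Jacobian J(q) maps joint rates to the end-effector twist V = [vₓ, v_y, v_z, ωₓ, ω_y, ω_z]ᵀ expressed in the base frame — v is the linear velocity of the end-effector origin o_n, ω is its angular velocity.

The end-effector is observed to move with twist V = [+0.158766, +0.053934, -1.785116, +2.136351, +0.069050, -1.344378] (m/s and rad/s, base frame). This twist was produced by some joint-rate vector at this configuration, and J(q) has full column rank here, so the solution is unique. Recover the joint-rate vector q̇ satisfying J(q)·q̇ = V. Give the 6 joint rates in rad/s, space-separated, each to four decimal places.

o_n = [-0.9284, -0.9372, 0.7828]
J₁: ẑ×o_n = [0.9372, -0.9284, 0.0000], ω = ẑ
J2: z=[-0.9511, -0.3090, 0.0000] o=[-0.0896, 0.2758, 0.4800] → [-0.0936, 0.2880, 0.8944, -0.9511, -0.3090, 0.0000]
J3: z=[-0.9511, -0.3090, 0.0000] o=[-0.3934, -0.0190, 0.3290] → [-0.1402, 0.4316, 0.7079, -0.9511, -0.3090, 0.0000]
J4: z=[0.0483, -0.1488, -0.9877] o=[-0.2377, -0.4981, 0.4087] → [-0.4894, 0.6641, -0.1240, 0.0483, -0.1488, -0.9877]
J5: z=[0.0483, -0.1488, -0.9877] o=[-0.1835, -1.1382, 0.5078] → [0.1576, 0.7225, -0.1011, 0.0483, -0.1488, -0.9877]
J6: z=[-0.6258, 0.7662, -0.1460] o=[-0.4322, -1.3998, 0.2009] → [0.5134, 0.4366, 0.0907, -0.6258, 0.7662, -0.1460]
q̇ = J⁺·V = [0.3920, -0.9900, -0.9420, 0.8420, 0.9660, -0.3380]

0.3920 -0.9900 -0.9420 0.8420 0.9660 -0.3380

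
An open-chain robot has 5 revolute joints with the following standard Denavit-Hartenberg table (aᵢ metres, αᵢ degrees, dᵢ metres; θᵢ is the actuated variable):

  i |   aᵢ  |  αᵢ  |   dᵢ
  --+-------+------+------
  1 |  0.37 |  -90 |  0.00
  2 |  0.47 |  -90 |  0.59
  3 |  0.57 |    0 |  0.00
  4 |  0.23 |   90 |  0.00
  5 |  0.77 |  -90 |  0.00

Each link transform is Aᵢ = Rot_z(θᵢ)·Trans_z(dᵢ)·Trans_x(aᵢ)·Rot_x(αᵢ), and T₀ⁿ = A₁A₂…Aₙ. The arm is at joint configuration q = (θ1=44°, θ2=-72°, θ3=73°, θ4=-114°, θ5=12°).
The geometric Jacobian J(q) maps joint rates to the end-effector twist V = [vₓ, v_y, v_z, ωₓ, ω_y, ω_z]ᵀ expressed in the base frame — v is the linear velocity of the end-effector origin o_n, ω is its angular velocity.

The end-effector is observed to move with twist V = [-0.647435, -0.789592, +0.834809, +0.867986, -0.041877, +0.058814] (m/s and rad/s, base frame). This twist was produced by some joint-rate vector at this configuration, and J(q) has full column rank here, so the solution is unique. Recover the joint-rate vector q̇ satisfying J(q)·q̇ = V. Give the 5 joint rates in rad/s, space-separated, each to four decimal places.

o_n = [0.2029, 1.1550, 1.2617]
J₁: ẑ×o_n = [-1.1550, 0.2029, 0.0000], ω = ẑ
J2: z=[-0.6947, 0.7193, 0.0000] o=[0.2662, 0.2570, 0.0000] → [0.9076, 0.8765, -0.5783, -0.6947, 0.7193, 0.0000]
J3: z=[0.6841, 0.6607, -0.3090] o=[-0.0392, 0.7823, 0.4470] → [0.6534, -0.6322, 0.0950, 0.6841, 0.6607, -0.3090]
J4: z=[0.6841, 0.6607, -0.3090] o=[0.3765, 0.4260, 0.6055] → [0.6588, -0.3953, 0.6135, 0.6841, 0.6607, -0.3090]
J5: z=[-0.6701, 0.4021, -0.6239] o=[0.3102, 0.5718, 0.7706] → [0.5614, 0.3961, -0.3477, -0.6701, 0.4021, -0.6239]
q̇ = J⁺·V = [0.4240, -0.8210, -0.0580, 0.7370, 0.2490]

0.4240 -0.8210 -0.0580 0.7370 0.2490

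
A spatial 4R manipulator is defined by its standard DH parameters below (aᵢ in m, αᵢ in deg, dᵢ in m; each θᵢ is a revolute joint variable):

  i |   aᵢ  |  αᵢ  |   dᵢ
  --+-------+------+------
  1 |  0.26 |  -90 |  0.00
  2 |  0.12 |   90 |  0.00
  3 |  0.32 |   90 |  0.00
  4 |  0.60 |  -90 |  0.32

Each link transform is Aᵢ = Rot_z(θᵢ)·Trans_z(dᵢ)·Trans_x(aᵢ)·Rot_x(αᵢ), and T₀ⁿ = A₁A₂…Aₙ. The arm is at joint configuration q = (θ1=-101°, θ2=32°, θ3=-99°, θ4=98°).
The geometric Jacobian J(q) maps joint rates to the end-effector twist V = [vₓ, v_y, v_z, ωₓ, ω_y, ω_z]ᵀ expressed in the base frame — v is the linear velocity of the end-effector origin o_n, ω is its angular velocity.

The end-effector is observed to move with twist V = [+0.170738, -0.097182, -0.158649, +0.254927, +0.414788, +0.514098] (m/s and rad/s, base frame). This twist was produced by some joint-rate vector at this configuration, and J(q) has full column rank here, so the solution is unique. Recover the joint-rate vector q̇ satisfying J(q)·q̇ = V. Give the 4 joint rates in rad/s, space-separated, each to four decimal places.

o_n = [-0.2521, -0.3353, 0.6274]
J₁: ẑ×o_n = [0.3353, -0.2521, 0.0000], ω = ẑ
J2: z=[0.9816, -0.1908, 0.0000] o=[-0.0496, -0.2552, 0.0000] → [-0.1197, -0.6159, -0.1172, 0.9816, -0.1908, 0.0000]
J3: z=[-0.1011, -0.5202, 0.8480] o=[-0.0690, -0.3551, -0.0636] → [-0.3763, -0.0854, -0.0973, -0.1011, -0.5202, 0.8480]
J4: z=[0.3134, 0.7924, 0.5234] o=[-0.3712, -0.2531, -0.0371] → [0.5695, -0.1459, -0.1201, 0.3134, 0.7924, 0.5234]
q̇ = J⁺·V = [-0.3780, 0.0350, 0.5150, 0.8700]

-0.3780 0.0350 0.5150 0.8700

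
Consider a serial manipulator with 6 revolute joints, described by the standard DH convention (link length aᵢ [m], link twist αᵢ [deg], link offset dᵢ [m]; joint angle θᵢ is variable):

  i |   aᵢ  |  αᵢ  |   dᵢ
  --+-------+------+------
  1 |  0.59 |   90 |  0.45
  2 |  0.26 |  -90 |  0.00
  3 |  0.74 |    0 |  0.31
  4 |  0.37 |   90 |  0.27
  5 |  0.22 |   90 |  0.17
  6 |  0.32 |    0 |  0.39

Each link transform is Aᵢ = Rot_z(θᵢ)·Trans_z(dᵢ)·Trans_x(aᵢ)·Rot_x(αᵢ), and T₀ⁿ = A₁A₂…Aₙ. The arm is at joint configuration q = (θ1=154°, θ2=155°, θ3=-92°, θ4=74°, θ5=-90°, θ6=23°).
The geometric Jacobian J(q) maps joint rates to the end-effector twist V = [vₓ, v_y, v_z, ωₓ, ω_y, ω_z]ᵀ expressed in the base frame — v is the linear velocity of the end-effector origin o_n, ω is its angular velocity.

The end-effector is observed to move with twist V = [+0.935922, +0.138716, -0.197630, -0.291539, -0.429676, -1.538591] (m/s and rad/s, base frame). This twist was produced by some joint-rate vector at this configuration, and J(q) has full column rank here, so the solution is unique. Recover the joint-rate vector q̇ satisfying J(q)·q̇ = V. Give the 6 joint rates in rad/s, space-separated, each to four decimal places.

-0.8720 -0.1400 -0.2460 0.8190 -0.2480 0.4470

o_n = [0.0401, 1.1086, 0.4431]
J₁: ẑ×o_n = [-1.1086, 0.0401, 0.0000], ω = ẑ
J2: z=[0.4384, 0.8988, 0.0000] o=[-0.5303, 0.2586, 0.4500] → [-0.0062, 0.0030, -0.1400, 0.4384, 0.8988, 0.0000]
J3: z=[0.3798, -0.1853, -0.9063] o=[-0.3185, 0.1553, 0.5599] → [0.8856, -0.2806, 0.4285, 0.3798, -0.1853, -0.9063]
J4: z=[0.3798, -0.1853, -0.9063] o=[0.1024, 0.7729, 0.2680] → [0.2718, -0.0100, 0.1160, 0.3798, -0.1853, -0.9063]
J5: z=[0.1652, 0.9776, -0.1306] o=[0.5417, 0.6858, 0.1720] → [0.3202, 0.0207, 0.5603, 0.1652, 0.9776, -0.1306]
J6: z=[-0.9102, 0.1001, -0.4019] o=[0.4863, 0.8928, 0.3492] → [0.0962, 0.2648, -0.1518, -0.9102, 0.1001, -0.4019]
q̇ = J⁺·V = [-0.8720, -0.1400, -0.2460, 0.8190, -0.2480, 0.4470]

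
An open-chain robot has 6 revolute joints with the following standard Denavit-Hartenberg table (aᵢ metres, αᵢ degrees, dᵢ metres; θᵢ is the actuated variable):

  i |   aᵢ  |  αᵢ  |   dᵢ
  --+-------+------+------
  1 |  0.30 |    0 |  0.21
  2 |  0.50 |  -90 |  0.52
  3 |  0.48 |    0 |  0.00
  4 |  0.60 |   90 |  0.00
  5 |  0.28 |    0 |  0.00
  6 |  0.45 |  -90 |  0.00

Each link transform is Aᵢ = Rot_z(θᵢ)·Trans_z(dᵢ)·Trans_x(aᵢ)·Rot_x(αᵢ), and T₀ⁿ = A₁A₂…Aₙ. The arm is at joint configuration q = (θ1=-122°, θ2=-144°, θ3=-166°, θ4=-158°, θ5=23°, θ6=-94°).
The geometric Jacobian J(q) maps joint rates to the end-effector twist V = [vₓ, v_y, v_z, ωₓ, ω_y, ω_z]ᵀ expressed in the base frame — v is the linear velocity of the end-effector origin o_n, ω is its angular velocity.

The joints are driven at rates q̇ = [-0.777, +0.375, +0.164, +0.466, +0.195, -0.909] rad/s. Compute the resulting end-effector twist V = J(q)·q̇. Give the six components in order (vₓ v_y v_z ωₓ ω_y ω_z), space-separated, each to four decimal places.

o_n = [0.0973, 0.6123, 0.2558]
J₁: ẑ×o_n = [-0.6123, 0.0973, 0.0000], ω = ẑ
J2: z=[0.0000, 0.0000, 1.0000] o=[-0.1590, -0.2544, 0.2100] → [-0.8667, 0.2562, 0.0000, 0.0000, 0.0000, 1.0000]
J3: z=[-0.9976, -0.0698, 0.0000] o=[-0.1939, 0.2444, 0.7300] → [0.0331, -0.4730, -0.3467, -0.9976, -0.0698, 0.0000]
J4: z=[-0.9976, -0.0698, 0.0000] o=[-0.1614, -0.2202, 0.8461] → [0.0412, -0.5888, -0.8125, -0.9976, -0.0698, 0.0000]
J5: z=[-0.0410, 0.5864, 0.8090] o=[-0.1952, 0.2640, 0.4935] → [-0.4211, 0.2269, -0.1858, -0.0410, 0.5864, 0.8090]
J6: z=[-0.0410, 0.5864, 0.8090] o=[-0.3189, 0.4644, 0.3420] → [-0.1702, 0.3332, -0.2501, -0.0410, 0.5864, 0.8090]
V = J·q̇ = [0.2479, -0.5901, -0.2444, -0.5992, -0.4626, -0.9796]

0.2479 -0.5901 -0.2444 -0.5992 -0.4626 -0.9796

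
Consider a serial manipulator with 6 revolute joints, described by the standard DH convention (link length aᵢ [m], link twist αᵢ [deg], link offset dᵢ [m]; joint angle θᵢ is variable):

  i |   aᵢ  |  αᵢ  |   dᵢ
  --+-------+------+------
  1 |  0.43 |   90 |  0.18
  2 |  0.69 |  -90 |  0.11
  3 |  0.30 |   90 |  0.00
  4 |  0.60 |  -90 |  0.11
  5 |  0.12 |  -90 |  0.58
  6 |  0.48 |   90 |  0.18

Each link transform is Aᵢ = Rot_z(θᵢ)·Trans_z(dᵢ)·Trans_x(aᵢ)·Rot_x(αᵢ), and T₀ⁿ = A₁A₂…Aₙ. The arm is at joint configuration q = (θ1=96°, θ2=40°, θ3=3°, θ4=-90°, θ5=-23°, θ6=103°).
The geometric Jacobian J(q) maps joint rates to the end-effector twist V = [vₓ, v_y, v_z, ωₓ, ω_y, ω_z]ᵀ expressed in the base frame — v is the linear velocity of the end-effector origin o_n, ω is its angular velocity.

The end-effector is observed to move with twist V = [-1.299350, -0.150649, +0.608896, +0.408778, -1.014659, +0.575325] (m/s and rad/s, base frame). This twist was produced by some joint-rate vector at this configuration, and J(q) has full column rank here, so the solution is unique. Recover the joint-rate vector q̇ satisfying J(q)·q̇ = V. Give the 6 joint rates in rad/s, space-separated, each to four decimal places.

0.5680 0.4140 0.8130 0.1540 -0.7940 0.3360

o_n = [-0.1414, 1.7045, 0.3645]
J₁: ẑ×o_n = [-1.7045, -0.1414, 0.0000], ω = ẑ
J2: z=[0.9945, 0.1045, 0.0000] o=[-0.0449, 0.4276, 0.1800] → [0.0193, -0.1835, 1.2799, 0.9945, 0.1045, 0.0000]
J3: z=[0.0672, -0.6393, 0.7660] o=[0.0092, 0.9648, 0.6235] → [-0.4010, -0.0980, -0.0466, 0.0672, -0.6393, 0.7660]
J4: z=[0.9890, 0.1443, 0.0336] o=[-0.0304, 1.1914, 0.8161] → [-0.0824, 0.4429, 0.5234, 0.9890, 0.1443, 0.0336]
J5: z=[-0.1320, 0.7553, 0.6419] o=[0.0381, 1.5908, 0.3602] → [-0.0697, -0.1147, 0.1206, -0.1320, 0.7553, 0.6419]
J6: z=[-0.9366, 0.1170, -0.3303] o=[0.0004, 2.1063, 0.6494] → [-0.1661, -0.2200, 0.3930, -0.9366, 0.1170, -0.3303]
q̇ = J⁺·V = [0.5680, 0.4140, 0.8130, 0.1540, -0.7940, 0.3360]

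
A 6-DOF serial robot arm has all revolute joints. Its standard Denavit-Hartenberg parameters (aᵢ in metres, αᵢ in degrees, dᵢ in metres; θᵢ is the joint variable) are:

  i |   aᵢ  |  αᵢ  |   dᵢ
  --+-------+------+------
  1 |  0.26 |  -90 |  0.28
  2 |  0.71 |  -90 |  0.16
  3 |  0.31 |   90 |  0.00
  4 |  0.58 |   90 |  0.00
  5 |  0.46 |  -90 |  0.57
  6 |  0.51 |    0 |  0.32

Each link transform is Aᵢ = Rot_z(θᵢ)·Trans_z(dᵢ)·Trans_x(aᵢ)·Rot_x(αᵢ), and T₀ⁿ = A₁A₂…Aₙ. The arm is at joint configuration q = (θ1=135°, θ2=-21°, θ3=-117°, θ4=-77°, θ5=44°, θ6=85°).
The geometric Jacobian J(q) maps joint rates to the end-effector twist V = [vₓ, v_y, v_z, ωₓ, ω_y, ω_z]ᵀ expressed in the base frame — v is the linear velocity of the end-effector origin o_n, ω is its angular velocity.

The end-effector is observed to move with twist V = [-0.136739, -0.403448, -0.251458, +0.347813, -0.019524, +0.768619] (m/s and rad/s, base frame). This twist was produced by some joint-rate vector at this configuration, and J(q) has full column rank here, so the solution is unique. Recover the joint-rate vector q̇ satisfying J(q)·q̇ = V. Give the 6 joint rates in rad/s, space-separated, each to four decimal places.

0.5900 0.3480 0.1060 0.6900 0.5070 -0.3720

o_n = [-0.1924, -0.1800, 0.9505]
J₁: ẑ×o_n = [0.1800, -0.1924, 0.0000], ω = ẑ
J2: z=[-0.7071, -0.7071, 0.0000] o=[-0.1838, 0.1838, 0.2800] → [-0.4741, 0.4741, 0.2512, -0.7071, -0.7071, 0.0000]
J3: z=[-0.2534, 0.2534, -0.9336] o=[-0.7657, 0.5394, 0.5344] → [-0.5662, -0.4298, 0.0370, -0.2534, 0.2534, -0.9336]
J4: z=[0.9092, -0.2672, -0.3193] o=[-0.8681, 0.2512, 0.4840] → [-0.2623, -0.6399, -0.2115, 0.9092, -0.2672, -0.3193]
J5: z=[0.3789, 0.8489, 0.3685] o=[-0.7680, -0.0133, 0.9904] → [0.0276, 0.2272, -0.5518, 0.3789, 0.8489, 0.3685]
J6: z=[0.5341, 0.1246, -0.8362] o=[-0.2044, 0.2343, 1.3873] → [-0.4008, 0.2232, -0.2228, 0.5341, 0.1246, -0.8362]
q̇ = J⁺·V = [0.5900, 0.3480, 0.1060, 0.6900, 0.5070, -0.3720]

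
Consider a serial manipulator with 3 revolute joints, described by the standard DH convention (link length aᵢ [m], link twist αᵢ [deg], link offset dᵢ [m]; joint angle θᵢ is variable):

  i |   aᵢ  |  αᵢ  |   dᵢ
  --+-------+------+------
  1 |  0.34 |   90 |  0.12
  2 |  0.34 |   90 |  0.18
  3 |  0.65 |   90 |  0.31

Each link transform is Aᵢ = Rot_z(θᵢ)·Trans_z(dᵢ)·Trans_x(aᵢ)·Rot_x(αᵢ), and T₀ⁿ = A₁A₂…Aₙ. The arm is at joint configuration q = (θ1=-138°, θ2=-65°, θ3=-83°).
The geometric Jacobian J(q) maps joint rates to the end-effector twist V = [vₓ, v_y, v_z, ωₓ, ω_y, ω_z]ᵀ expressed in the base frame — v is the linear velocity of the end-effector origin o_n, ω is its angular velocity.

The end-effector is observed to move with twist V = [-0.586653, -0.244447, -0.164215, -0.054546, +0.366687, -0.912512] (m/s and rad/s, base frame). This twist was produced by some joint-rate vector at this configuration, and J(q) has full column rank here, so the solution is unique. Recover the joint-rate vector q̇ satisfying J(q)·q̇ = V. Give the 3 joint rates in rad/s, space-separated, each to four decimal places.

o_n = [0.1357, -0.5037, -0.3909]
J₁: ẑ×o_n = [0.5037, 0.1357, -0.0000], ω = ẑ
J2: z=[-0.6691, 0.7431, 0.0000] o=[-0.2527, -0.2275, 0.1200] → [-0.3797, -0.3419, -0.1038, -0.6691, 0.7431, 0.0000]
J3: z=[0.6735, 0.6064, -0.4226] o=[-0.4799, -0.1899, -0.1881] → [-0.2556, -0.1236, -0.5847, 0.6735, 0.6064, -0.4226]
q̇ = J⁺·V = [-0.8170, 0.3090, 0.2260]

-0.8170 0.3090 0.2260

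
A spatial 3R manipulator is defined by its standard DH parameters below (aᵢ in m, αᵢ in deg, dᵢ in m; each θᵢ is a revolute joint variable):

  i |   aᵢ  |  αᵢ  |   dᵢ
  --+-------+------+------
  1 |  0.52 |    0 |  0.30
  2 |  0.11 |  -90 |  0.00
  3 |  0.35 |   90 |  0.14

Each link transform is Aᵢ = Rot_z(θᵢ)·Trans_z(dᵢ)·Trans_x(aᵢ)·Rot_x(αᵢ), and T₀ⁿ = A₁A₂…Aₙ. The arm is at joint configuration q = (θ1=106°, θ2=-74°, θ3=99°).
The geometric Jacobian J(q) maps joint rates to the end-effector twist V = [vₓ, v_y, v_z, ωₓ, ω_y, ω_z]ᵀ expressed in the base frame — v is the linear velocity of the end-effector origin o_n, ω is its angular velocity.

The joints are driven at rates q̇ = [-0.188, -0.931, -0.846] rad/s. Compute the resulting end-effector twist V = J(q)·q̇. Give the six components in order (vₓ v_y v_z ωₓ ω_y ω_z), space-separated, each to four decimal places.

o_n = [-0.1707, 0.6479, -0.0457]
J₁: ẑ×o_n = [-0.6479, -0.1707, 0.0000], ω = ẑ
J2: z=[0.0000, 0.0000, 1.0000] o=[-0.1433, 0.4999, 0.3000] → [-0.1480, -0.0273, 0.0000, 0.0000, 0.0000, 1.0000]
J3: z=[-0.5299, 0.8480, 0.0000] o=[-0.0500, 0.5581, 0.3000] → [-0.2932, -0.1832, 0.0548, -0.5299, 0.8480, 0.0000]
V = J·q̇ = [0.5076, 0.2125, -0.0463, 0.4483, -0.7174, -1.1190]

0.5076 0.2125 -0.0463 0.4483 -0.7174 -1.1190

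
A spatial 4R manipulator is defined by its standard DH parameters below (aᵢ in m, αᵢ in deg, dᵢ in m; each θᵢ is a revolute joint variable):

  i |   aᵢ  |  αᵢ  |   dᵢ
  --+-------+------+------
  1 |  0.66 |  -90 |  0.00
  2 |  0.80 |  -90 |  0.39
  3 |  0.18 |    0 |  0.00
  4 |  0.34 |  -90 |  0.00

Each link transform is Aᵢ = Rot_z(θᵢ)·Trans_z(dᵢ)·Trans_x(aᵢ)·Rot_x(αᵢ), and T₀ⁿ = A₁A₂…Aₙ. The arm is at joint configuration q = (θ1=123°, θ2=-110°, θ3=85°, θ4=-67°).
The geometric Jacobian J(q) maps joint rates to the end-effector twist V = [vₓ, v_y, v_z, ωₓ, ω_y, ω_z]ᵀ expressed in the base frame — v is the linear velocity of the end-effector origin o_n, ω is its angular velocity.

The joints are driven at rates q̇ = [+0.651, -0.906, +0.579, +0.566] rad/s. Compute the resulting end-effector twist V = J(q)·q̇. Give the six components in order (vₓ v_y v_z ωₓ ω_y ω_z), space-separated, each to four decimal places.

0.6943 -0.6960 -0.5636 0.1738 1.3958 1.0426

o_n = [-0.2359, 0.1693, 1.0704]
J₁: ẑ×o_n = [-0.1693, -0.2359, 0.0000], ω = ẑ
J2: z=[-0.8387, -0.5446, 0.0000] o=[-0.3595, 0.5535, 0.0000] → [-0.5830, 0.8977, 0.3896, -0.8387, -0.5446, 0.0000]
J3: z=[-0.5118, 0.7881, 0.3420] o=[-0.5375, 0.1116, 0.7518] → [0.2314, 0.2662, -0.2672, -0.5118, 0.7881, 0.3420]
J4: z=[-0.5118, 0.7881, 0.3420] o=[-0.3842, 0.2048, 0.7665] → [0.2516, 0.2063, -0.0987, -0.5118, 0.7881, 0.3420]
V = J·q̇ = [0.6943, -0.6960, -0.5636, 0.1738, 1.3958, 1.0426]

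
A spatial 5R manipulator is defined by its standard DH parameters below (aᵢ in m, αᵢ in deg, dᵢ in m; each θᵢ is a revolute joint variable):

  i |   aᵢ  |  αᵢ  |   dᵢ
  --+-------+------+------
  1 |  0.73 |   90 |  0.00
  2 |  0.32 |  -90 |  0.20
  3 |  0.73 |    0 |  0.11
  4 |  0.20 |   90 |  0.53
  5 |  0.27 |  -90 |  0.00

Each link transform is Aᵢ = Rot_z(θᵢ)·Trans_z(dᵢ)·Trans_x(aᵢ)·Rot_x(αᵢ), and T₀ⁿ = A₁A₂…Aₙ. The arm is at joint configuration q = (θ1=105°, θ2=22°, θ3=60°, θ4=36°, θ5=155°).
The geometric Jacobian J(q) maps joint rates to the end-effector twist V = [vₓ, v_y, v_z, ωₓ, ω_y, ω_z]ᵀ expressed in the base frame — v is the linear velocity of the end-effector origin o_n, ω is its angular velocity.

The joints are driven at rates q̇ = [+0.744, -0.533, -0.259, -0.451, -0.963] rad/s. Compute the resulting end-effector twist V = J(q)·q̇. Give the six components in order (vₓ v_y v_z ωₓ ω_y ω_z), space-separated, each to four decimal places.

o_n = [-0.6559, 0.9496, 0.9576]
J₁: ẑ×o_n = [-0.9496, -0.6559, 0.0000], ω = ẑ
J2: z=[0.9659, 0.2588, 0.0000] o=[-0.1889, 0.7051, 0.0000] → [0.2478, -0.9249, 0.3570, 0.9659, 0.2588, 0.0000]
J3: z=[0.0970, -0.3618, 0.9272] o=[-0.0725, 1.0435, 0.1199] → [-0.2160, -0.6221, -0.2202, 0.0970, -0.3618, 0.9272]
J4: z=[0.0970, -0.3618, 0.9272] o=[-0.7601, 1.1669, 0.3586] → [-0.0152, 0.0386, 0.0167, 0.0970, -0.3618, 0.9272]
J5: z=[-0.3396, 0.8636, 0.3726] o=[-0.8958, 0.9050, 0.8422] → [0.0830, 0.1286, -0.2224, -0.3396, 0.8636, 0.3726]
V = J·q̇ = [-0.8557, 0.0249, 0.0734, -0.2566, -0.7127, -0.2731]

-0.8557 0.0249 0.0734 -0.2566 -0.7127 -0.2731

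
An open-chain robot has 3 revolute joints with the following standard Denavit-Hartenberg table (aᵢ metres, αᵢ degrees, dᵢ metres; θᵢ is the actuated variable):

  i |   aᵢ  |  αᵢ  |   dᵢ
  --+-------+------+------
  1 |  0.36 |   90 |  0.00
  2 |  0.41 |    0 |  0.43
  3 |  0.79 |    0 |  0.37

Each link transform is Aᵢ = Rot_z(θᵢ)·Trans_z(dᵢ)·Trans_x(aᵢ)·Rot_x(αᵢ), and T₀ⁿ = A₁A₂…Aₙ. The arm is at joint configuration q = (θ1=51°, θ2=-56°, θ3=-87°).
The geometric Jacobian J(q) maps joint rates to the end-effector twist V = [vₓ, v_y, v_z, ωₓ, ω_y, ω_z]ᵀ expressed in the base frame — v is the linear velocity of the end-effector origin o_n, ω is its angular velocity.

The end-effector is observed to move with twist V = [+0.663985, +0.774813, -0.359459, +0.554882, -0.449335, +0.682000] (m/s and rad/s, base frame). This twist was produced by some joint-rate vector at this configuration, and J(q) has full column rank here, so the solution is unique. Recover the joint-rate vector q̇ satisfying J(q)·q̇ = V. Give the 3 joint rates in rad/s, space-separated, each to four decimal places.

0.6820 0.3970 0.3170

o_n = [0.5955, -0.5358, -0.8153]
J₁: ẑ×o_n = [0.5358, 0.5955, -0.0000], ω = ẑ
J2: z=[0.7771, -0.6293, 0.0000] o=[0.2266, 0.2798, 0.0000] → [0.5131, 0.6336, -0.4017, 0.7771, -0.6293, 0.0000]
J3: z=[0.7771, -0.6293, 0.0000] o=[0.7050, 0.1873, -0.3399] → [0.2992, 0.3695, -0.6309, 0.7771, -0.6293, 0.0000]
q̇ = J⁺·V = [0.6820, 0.3970, 0.3170]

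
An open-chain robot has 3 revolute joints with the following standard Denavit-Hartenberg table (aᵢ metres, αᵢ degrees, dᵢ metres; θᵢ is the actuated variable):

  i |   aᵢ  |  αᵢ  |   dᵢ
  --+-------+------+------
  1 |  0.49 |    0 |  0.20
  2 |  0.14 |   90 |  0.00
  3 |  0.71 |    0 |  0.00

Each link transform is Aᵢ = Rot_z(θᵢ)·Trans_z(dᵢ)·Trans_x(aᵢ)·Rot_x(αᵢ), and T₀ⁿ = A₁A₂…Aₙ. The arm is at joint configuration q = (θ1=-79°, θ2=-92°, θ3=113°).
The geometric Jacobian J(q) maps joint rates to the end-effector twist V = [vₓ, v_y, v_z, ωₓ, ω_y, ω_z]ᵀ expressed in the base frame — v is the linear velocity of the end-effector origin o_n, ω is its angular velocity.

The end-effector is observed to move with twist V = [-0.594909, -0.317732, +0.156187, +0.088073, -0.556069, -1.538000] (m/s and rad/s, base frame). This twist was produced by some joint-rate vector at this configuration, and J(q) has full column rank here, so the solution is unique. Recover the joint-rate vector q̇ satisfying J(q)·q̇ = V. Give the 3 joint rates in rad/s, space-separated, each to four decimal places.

-0.5500 -0.9880 -0.5630

o_n = [0.2292, -0.4595, 0.8536]
J₁: ẑ×o_n = [0.4595, 0.2292, -0.0000], ω = ẑ
J2: z=[0.0000, 0.0000, 1.0000] o=[0.0935, -0.4810, 0.2000] → [-0.0215, 0.1357, 0.0000, 0.0000, 0.0000, 1.0000]
J3: z=[-0.1564, 0.9877, 0.0000] o=[-0.0448, -0.5029, 0.2000] → [0.6455, 0.1022, -0.2774, -0.1564, 0.9877, 0.0000]
q̇ = J⁺·V = [-0.5500, -0.9880, -0.5630]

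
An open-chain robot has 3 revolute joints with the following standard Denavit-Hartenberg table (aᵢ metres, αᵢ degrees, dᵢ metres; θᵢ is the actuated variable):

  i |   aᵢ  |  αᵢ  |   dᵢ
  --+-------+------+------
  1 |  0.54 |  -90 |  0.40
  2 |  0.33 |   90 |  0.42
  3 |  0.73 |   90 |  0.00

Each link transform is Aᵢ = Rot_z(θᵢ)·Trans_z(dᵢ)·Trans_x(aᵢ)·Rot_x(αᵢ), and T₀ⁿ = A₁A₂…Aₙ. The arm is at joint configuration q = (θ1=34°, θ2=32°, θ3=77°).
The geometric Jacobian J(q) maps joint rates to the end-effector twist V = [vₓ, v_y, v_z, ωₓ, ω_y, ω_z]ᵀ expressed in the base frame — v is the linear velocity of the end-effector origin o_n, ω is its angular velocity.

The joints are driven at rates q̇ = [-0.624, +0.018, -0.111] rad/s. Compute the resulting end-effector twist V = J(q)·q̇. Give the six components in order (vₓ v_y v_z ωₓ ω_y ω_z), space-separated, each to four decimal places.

o_n = [0.1625, 1.4742, 0.1381]
J₁: ẑ×o_n = [-1.4742, 0.1625, 0.0000], ω = ẑ
J2: z=[-0.5592, 0.8290, 0.0000] o=[0.4477, 0.3020, 0.4000] → [-0.2171, -0.1464, -0.4191, -0.5592, 0.8290, 0.0000]
J3: z=[0.4393, 0.2963, 0.8480] o=[0.4448, 0.8067, 0.2251] → [-0.5919, -0.2012, 0.3769, 0.4393, 0.2963, 0.8480]
V = J·q̇ = [0.9817, -0.0817, -0.0494, -0.0588, -0.0180, -0.7181]

0.9817 -0.0817 -0.0494 -0.0588 -0.0180 -0.7181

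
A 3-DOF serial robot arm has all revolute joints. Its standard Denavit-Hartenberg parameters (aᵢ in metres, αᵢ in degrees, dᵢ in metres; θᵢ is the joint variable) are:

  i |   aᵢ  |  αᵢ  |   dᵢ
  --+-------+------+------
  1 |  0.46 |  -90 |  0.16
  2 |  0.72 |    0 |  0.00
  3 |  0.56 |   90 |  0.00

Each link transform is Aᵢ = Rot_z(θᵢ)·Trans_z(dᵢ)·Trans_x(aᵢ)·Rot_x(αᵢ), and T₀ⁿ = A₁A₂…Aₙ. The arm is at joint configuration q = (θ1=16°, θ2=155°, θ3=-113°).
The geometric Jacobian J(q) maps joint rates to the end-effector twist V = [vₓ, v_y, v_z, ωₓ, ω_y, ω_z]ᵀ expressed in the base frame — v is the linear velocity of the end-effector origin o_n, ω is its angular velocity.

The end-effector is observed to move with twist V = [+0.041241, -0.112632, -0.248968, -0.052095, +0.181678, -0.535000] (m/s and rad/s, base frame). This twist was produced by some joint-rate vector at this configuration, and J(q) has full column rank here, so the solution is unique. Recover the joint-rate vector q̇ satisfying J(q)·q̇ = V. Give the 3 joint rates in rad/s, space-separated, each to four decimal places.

o_n = [0.2150, 0.0616, -0.5190]
J₁: ẑ×o_n = [-0.0616, 0.2150, 0.0000], ω = ẑ
J2: z=[-0.2756, 0.9613, 0.0000] o=[0.4422, 0.1268, 0.1600] → [-0.6527, -0.1872, 0.2364, -0.2756, 0.9613, 0.0000]
J3: z=[-0.2756, 0.9613, 0.0000] o=[-0.1851, -0.0531, -0.1443] → [-0.3602, -0.1033, -0.4162, -0.2756, 0.9613, 0.0000]
q̇ = J⁺·V = [-0.5350, -0.2610, 0.4500]

-0.5350 -0.2610 0.4500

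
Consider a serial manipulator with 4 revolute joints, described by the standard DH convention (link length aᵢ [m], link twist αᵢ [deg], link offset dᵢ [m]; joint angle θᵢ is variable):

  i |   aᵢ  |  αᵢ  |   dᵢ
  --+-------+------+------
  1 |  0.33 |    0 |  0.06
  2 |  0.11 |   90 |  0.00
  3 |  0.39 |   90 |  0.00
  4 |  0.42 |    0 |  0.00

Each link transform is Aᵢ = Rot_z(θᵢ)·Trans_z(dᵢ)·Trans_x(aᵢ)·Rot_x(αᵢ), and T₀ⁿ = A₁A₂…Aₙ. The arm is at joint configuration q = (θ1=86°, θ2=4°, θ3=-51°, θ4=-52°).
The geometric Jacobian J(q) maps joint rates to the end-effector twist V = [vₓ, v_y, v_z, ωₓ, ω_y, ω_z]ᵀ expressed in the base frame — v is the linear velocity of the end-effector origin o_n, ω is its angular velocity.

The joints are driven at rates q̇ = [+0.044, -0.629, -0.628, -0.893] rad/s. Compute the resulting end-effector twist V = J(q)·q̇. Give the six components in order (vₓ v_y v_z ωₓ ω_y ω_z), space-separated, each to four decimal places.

0.0577 -0.3079 -0.0266 -0.6280 0.6940 -0.0230

o_n = [-0.3079, 0.8474, -0.4440]
J₁: ẑ×o_n = [-0.8474, -0.3079, 0.0000], ω = ẑ
J2: z=[0.0000, 0.0000, 1.0000] o=[0.0230, 0.3292, 0.0600] → [-0.5182, -0.3310, 0.0000, 0.0000, 0.0000, 1.0000]
J3: z=[1.0000, 0.0000, 0.0000] o=[0.0230, 0.4392, 0.0600] → [-0.0000, 0.5040, 0.4082, 1.0000, 0.0000, 0.0000]
J4: z=[0.0000, -0.7771, -0.6293] o=[0.0230, 0.6846, -0.2431] → [0.2586, 0.2083, -0.2572, 0.0000, -0.7771, -0.6293]
V = J·q̇ = [0.0577, -0.3079, -0.0266, -0.6280, 0.6940, -0.0230]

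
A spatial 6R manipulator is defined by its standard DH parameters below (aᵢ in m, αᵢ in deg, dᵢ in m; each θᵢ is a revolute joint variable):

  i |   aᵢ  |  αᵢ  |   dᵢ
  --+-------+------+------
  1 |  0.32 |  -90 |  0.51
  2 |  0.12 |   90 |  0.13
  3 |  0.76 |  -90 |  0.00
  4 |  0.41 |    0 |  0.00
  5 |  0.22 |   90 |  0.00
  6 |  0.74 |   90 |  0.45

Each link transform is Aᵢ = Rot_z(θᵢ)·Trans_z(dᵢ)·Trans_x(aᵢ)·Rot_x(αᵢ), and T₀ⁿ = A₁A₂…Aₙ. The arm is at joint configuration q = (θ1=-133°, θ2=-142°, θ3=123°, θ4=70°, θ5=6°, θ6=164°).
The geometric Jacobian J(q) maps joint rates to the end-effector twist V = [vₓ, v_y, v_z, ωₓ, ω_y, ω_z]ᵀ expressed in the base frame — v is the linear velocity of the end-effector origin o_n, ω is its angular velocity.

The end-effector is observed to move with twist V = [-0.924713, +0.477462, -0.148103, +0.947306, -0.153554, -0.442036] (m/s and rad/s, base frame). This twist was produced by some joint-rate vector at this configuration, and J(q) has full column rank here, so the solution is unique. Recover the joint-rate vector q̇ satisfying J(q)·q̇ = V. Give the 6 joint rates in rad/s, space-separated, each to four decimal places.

o_n = [0.2428, -1.2651, -0.0877]
J₁: ẑ×o_n = [1.2651, 0.2428, -0.0000], ω = ẑ
J2: z=[0.7314, -0.6820, 0.0000] o=[-0.2182, -0.2340, 0.5100] → [0.4076, 0.4371, -0.4396, 0.7314, -0.6820, 0.0000]
J3: z=[0.4199, 0.4503, -0.7880] o=[-0.0587, -0.2535, 0.5839] → [-1.0995, 0.0444, -0.5605, 0.4199, 0.4503, -0.7880]
J4: z=[-0.8490, -0.1119, -0.5163] o=[0.1850, -0.9268, 0.3290] → [-0.1281, -0.3837, 0.2937, -0.8490, -0.1119, -0.5163]
J5: z=[-0.8490, -0.1119, -0.5163] o=[0.0682, -1.2245, 0.5856] → [0.0544, -0.6618, 0.0540, -0.8490, -0.1119, -0.5163]
J6: z=[0.4127, -0.7506, -0.5160] o=[-0.0043, -1.3677, 0.7360] → [0.6712, 0.2124, 0.2279, 0.4127, -0.7506, -0.5160]
q̇ = J⁺·V = [-0.8400, 0.2600, -0.0070, -0.0520, -0.7990, 0.0910]

-0.8400 0.2600 -0.0070 -0.0520 -0.7990 0.0910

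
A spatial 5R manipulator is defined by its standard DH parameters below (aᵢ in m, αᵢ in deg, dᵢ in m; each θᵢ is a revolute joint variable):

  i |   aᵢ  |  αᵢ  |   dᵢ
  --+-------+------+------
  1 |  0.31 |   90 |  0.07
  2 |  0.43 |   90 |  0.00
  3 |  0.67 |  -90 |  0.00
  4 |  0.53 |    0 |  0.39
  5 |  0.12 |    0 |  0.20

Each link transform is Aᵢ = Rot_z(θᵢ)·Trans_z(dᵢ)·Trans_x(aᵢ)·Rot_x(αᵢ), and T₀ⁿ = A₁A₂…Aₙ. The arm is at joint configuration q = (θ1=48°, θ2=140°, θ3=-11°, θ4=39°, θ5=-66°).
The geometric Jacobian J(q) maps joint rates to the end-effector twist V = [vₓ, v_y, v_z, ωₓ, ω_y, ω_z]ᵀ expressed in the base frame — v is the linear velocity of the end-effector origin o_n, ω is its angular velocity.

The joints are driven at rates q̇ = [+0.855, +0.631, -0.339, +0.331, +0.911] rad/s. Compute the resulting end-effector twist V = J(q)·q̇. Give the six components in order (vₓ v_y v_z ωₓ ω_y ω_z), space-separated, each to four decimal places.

0.1052 -0.7536 -1.0959 1.1077 -1.5349 0.7476

o_n = [-0.5271, -1.1119, 0.9551]
J₁: ẑ×o_n = [1.1119, -0.5271, 0.0000], ω = ẑ
J2: z=[0.7431, -0.6691, 0.0000] o=[0.2074, 0.2304, 0.0700] → [-0.5922, -0.6578, -1.4890, 0.7431, -0.6691, 0.0000]
J3: z=[0.4301, 0.4777, 0.7660] o=[-0.0130, -0.0144, 0.3464] → [1.1315, -0.6556, -0.2265, 0.4301, 0.4777, 0.7660]
J4: z=[0.6317, -0.7655, 0.1226] o=[-0.4451, -0.3033, 0.7692] → [-0.0432, -0.1275, -0.5735, 0.6317, -0.7655, 0.1226]
J5: z=[0.6317, -0.7655, 0.1226] o=[-0.6079, -0.9387, 0.8214] → [-0.0811, -0.0746, -0.0475, 0.6317, -0.7655, 0.1226]
V = J·q̇ = [0.1052, -0.7536, -1.0959, 1.1077, -1.5349, 0.7476]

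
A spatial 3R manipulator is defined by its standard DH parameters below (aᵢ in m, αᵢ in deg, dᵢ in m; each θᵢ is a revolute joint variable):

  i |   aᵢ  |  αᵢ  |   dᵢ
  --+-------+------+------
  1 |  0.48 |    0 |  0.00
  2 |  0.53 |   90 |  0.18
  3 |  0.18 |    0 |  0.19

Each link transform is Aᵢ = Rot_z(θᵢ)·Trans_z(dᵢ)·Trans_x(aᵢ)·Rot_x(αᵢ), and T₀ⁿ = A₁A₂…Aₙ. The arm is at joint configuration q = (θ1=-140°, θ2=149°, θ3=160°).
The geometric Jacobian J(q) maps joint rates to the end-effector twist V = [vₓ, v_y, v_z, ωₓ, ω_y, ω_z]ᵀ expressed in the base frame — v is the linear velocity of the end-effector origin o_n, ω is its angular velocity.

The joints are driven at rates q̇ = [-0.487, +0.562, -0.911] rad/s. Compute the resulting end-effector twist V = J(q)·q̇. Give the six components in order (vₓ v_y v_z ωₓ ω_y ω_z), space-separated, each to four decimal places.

-0.0850 0.2168 0.1541 -0.1425 0.8998 0.0750

o_n = [0.0184, -0.4397, 0.2416]
J₁: ẑ×o_n = [0.4397, 0.0184, -0.0000], ω = ẑ
J2: z=[0.0000, 0.0000, 1.0000] o=[-0.3677, -0.3085, 0.0000] → [0.1312, 0.3861, -0.0000, 0.0000, 0.0000, 1.0000]
J3: z=[0.1564, -0.9877, 0.0000] o=[0.1558, -0.2256, 0.1800] → [-0.0608, -0.0096, -0.1691, 0.1564, -0.9877, 0.0000]
V = J·q̇ = [-0.0850, 0.2168, 0.1541, -0.1425, 0.8998, 0.0750]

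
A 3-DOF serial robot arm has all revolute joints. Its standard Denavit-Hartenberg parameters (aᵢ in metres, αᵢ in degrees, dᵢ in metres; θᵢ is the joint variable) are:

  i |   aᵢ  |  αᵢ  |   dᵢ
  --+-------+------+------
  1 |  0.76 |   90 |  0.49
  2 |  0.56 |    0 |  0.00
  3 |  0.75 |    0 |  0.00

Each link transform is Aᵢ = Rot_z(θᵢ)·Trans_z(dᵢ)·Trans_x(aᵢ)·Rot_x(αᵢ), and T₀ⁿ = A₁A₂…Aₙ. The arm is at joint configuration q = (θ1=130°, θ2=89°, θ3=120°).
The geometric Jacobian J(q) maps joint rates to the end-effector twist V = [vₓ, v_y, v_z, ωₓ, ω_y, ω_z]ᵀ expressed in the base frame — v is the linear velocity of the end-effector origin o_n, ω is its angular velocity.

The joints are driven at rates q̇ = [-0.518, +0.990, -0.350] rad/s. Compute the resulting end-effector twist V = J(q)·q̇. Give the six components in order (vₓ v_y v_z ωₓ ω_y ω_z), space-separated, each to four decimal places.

0.2519 -0.2085 -0.4101 0.4903 0.4114 -0.5180

o_n = [-0.0732, 0.0872, 0.6863]
J₁: ẑ×o_n = [-0.0872, -0.0732, 0.0000], ω = ẑ
J2: z=[0.7660, 0.6428, 0.0000] o=[-0.4885, 0.5822, 0.4900] → [0.1262, -0.1504, -0.6462, 0.7660, 0.6428, 0.0000]
J3: z=[0.7660, 0.6428, 0.0000] o=[-0.4948, 0.5897, 1.0499] → [-0.2337, 0.2785, -0.6560, 0.7660, 0.6428, 0.0000]
V = J·q̇ = [0.2519, -0.2085, -0.4101, 0.4903, 0.4114, -0.5180]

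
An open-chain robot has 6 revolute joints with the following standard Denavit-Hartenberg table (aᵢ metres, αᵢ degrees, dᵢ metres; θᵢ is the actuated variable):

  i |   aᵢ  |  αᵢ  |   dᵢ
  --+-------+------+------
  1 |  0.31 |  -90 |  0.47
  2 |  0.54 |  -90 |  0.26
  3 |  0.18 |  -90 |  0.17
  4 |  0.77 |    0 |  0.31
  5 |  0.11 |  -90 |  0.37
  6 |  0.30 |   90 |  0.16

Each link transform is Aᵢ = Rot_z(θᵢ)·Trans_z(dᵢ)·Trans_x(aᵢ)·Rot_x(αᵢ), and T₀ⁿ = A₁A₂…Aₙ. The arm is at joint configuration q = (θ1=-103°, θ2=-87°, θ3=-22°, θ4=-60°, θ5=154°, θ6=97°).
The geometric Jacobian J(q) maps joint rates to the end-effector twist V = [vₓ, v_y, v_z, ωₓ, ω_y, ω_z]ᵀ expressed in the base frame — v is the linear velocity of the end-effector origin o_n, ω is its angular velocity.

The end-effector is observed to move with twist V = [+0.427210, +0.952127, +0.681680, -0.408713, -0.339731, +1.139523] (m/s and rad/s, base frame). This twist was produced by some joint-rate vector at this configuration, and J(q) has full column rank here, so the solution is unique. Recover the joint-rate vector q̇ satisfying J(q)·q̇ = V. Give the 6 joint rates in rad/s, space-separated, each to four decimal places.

0.2410 -0.5520 0.4410 0.5320 -0.4010 -0.9410

o_n = [-0.2021, -1.1222, 1.4823]
J₁: ẑ×o_n = [1.1222, -0.2021, 0.0000], ω = ẑ
J2: z=[0.9744, -0.2250, 0.0000] o=[-0.0697, -0.3021, 0.4700] → [-0.2277, -0.9864, -0.8289, 0.9744, -0.2250, 0.0000]
J3: z=[-0.2246, -0.9730, -0.0523] o=[0.1772, -0.3881, 1.0093] → [-0.4987, 0.1261, -0.2042, -0.2246, -0.9730, -0.0523]
J4: z=[-0.9078, 0.1895, 0.3741] o=[0.2028, -0.5772, 1.1670] → [0.2636, 0.1348, 0.5715, -0.9078, 0.1895, 0.3741]
J5: z=[-0.9078, 0.1895, 0.3741] o=[-0.0921, -1.2179, 1.6046] → [-0.0590, -0.1521, -0.0661, -0.9078, 0.1895, 0.3741]
J6: z=[-0.3689, 0.0634, -0.9273] o=[-0.4061, -1.0401, 1.7416] → [-0.0926, -0.2848, 0.0174, -0.3689, 0.0634, -0.9273]
q̇ = J⁺·V = [0.2410, -0.5520, 0.4410, 0.5320, -0.4010, -0.9410]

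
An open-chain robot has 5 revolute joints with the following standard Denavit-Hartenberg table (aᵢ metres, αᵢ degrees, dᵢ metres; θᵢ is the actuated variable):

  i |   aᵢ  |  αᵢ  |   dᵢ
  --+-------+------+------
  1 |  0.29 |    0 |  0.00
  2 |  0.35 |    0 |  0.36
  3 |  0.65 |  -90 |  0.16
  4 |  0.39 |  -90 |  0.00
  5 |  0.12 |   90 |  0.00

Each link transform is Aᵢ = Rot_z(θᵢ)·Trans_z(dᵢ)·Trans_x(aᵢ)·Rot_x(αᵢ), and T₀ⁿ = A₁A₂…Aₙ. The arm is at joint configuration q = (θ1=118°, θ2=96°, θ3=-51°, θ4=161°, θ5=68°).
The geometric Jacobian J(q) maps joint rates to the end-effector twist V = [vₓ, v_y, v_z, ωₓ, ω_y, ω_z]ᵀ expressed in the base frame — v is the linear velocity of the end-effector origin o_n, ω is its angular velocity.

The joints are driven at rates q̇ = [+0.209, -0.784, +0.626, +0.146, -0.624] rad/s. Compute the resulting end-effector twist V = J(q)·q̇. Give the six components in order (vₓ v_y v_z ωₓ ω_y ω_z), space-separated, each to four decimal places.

-0.1007 0.0763 0.0374 -0.2370 -0.0802 -0.5390

o_n = [-0.6221, 0.2365, 0.3784]
J₁: ẑ×o_n = [-0.2365, -0.6221, 0.0000], ω = ẑ
J2: z=[0.0000, 0.0000, 1.0000] o=[-0.1361, 0.2561, 0.0000] → [0.0195, -0.4859, 0.0000, 0.0000, 0.0000, 1.0000]
J3: z=[0.0000, 0.0000, 1.0000] o=[-0.4263, 0.0603, 0.3600] → [-0.1762, -0.1958, 0.0000, 0.0000, 0.0000, 1.0000]
J4: z=[-0.2924, -0.9563, 0.0000] o=[-1.0479, 0.2504, 0.5200] → [0.1354, -0.0414, 0.4113, -0.2924, -0.9563, 0.0000]
J5: z=[0.3113, -0.0952, 0.9455] o=[-0.6953, 0.1426, 0.3930] → [-0.0875, 0.0737, 0.0362, 0.3113, -0.0952, 0.9455]
V = J·q̇ = [-0.1007, 0.0763, 0.0374, -0.2370, -0.0802, -0.5390]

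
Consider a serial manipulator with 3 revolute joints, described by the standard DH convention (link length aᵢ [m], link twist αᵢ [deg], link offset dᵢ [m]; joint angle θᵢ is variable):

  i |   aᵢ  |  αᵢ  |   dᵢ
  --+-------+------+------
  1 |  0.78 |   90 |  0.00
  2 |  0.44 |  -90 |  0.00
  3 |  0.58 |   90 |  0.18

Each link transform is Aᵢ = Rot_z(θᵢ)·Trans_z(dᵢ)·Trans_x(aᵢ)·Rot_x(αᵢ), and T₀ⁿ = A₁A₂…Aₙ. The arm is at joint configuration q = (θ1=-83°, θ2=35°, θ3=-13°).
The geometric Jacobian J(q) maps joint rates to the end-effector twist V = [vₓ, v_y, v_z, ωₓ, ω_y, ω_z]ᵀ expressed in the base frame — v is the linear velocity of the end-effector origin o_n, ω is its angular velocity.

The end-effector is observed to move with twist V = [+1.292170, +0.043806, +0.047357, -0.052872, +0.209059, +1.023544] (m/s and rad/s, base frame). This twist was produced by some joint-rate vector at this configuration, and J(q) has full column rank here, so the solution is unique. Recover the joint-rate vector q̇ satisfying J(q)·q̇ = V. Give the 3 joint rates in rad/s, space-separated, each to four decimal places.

0.7180 0.0270 0.3730

o_n = [0.0533, -1.5048, 0.7240]
J₁: ẑ×o_n = [1.5048, 0.0533, -0.0000], ω = ẑ
J2: z=[-0.9925, -0.1219, 0.0000] o=[0.0951, -0.7742, 0.0000] → [-0.0882, 0.7186, 0.7201, -0.9925, -0.1219, 0.0000]
J3: z=[-0.0699, 0.5693, 0.8192] o=[0.1390, -1.1319, 0.2524] → [0.5739, -0.0372, 0.0748, -0.0699, 0.5693, 0.8192]
q̇ = J⁺·V = [0.7180, 0.0270, 0.3730]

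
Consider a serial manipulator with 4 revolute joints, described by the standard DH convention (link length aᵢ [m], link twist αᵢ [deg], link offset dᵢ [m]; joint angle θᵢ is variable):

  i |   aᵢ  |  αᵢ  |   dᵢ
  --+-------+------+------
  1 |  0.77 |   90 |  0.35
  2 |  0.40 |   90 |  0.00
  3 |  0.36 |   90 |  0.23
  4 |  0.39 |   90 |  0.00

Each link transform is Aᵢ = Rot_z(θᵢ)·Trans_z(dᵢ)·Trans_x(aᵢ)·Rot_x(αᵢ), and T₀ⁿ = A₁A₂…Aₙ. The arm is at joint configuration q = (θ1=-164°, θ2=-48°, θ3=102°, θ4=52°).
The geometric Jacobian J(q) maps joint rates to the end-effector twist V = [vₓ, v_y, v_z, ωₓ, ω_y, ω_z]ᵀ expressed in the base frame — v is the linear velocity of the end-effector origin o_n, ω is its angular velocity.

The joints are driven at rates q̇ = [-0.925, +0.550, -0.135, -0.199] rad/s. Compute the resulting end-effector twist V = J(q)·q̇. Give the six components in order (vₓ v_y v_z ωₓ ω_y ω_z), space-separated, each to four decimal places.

-0.0158 0.6091 -0.1358 -0.1114 0.4972 -0.6900

o_n = [-0.6952, 0.4113, -0.2141]
J₁: ẑ×o_n = [-0.4113, -0.6952, 0.0000], ω = ẑ
J2: z=[-0.2756, 0.9613, 0.0000] o=[-0.7402, -0.2122, 0.3500] → [-0.5422, -0.1555, -0.2151, -0.2756, 0.9613, 0.0000]
J3: z=[0.7144, 0.2048, -0.6691] o=[-0.9975, -0.2860, 0.0527] → [0.4120, -0.0117, 0.4362, 0.7144, 0.2048, -0.6691]
J4: z=[-0.6865, 0.0195, -0.7269] o=[-0.8821, 0.1134, -0.0455] → [0.2133, -0.2516, -0.2081, -0.6865, 0.0195, -0.7269]
V = J·q̇ = [-0.0158, 0.6091, -0.1358, -0.1114, 0.4972, -0.6900]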